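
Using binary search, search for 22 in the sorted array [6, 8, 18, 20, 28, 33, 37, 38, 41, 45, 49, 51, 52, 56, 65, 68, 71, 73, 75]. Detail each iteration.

Binary search for 22 in [6, 8, 18, 20, 28, 33, 37, 38, 41, 45, 49, 51, 52, 56, 65, 68, 71, 73, 75]:

lo=0, hi=18, mid=9, arr[mid]=45 -> 45 > 22, search left half
lo=0, hi=8, mid=4, arr[mid]=28 -> 28 > 22, search left half
lo=0, hi=3, mid=1, arr[mid]=8 -> 8 < 22, search right half
lo=2, hi=3, mid=2, arr[mid]=18 -> 18 < 22, search right half
lo=3, hi=3, mid=3, arr[mid]=20 -> 20 < 22, search right half
lo=4 > hi=3, target 22 not found

Binary search determines that 22 is not in the array after 5 comparisons. The search space was exhausted without finding the target.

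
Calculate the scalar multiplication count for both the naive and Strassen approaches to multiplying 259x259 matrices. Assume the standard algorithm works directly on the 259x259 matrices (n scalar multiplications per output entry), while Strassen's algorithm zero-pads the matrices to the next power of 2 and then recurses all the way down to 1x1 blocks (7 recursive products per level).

Matrix multiplication for 259x259 matrices:

Strassen's algorithm requires power-of-2 dimensions. Pad 259x259 to 512x512 (next power of 2).

Standard algorithm: 259^3 = 17373979 multiplications
Strassen's algorithm: 7^(log2(512)) = 7^9 = 40353607 multiplications
Difference: 17373979 - 40353607 = -22979628 (Strassen uses MORE here due to padding overhead — for small or just-over-power-of-2 n, padding can outweigh the per-level savings)

Standard: 17373979 multiplications (259^3). Strassen: 40353607 multiplications (7^9, after padding to 512x512). Strassen reduces 8 recursive multiplications to 7 at each level.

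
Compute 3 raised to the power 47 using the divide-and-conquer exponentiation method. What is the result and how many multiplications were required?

Computing 3^47 by squaring (build up from 3^1; each line after the first costs one multiplication):

3^1 = 3
3^2 = (3^1)^2 = 3^2 = 9
3^4 = (3^2)^2 = 9^2 = 81
3^5 = 3 * 3^4 = 3 * 81 = 243
3^10 = (3^5)^2 = 243^2 = 59049
3^11 = 3 * 3^10 = 3 * 59049 = 177147
3^22 = (3^11)^2 = 177147^2 = 31381059609
3^23 = 3 * 3^22 = 3 * 31381059609 = 94143178827
3^46 = (3^23)^2 = 94143178827^2 = 8862938119652501095929
3^47 = 3 * 3^46 = 3 * 8862938119652501095929 = 26588814358957503287787

Result: 26588814358957503287787
Multiplications needed: 9 (9 lines after 3^1)

3^47 = 26588814358957503287787. Using exponentiation by squaring, this requires 9 multiplications. The key idea: if the exponent is even, square the half-power; if odd, multiply by the base once.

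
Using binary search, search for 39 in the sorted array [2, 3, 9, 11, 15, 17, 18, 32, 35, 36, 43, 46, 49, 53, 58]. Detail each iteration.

Binary search for 39 in [2, 3, 9, 11, 15, 17, 18, 32, 35, 36, 43, 46, 49, 53, 58]:

lo=0, hi=14, mid=7, arr[mid]=32 -> 32 < 39, search right half
lo=8, hi=14, mid=11, arr[mid]=46 -> 46 > 39, search left half
lo=8, hi=10, mid=9, arr[mid]=36 -> 36 < 39, search right half
lo=10, hi=10, mid=10, arr[mid]=43 -> 43 > 39, search left half
lo=10 > hi=9, target 39 not found

Binary search determines that 39 is not in the array after 4 comparisons. The search space was exhausted without finding the target.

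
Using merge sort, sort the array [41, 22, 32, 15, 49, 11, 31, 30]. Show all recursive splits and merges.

Merge sort trace:

Split: [41, 22, 32, 15, 49, 11, 31, 30] -> [41, 22, 32, 15] and [49, 11, 31, 30]
  Split: [41, 22, 32, 15] -> [41, 22] and [32, 15]
    Split: [41, 22] -> [41] and [22]
    Merge: [41] + [22] -> [22, 41]
    Split: [32, 15] -> [32] and [15]
    Merge: [32] + [15] -> [15, 32]
  Merge: [22, 41] + [15, 32] -> [15, 22, 32, 41]
  Split: [49, 11, 31, 30] -> [49, 11] and [31, 30]
    Split: [49, 11] -> [49] and [11]
    Merge: [49] + [11] -> [11, 49]
    Split: [31, 30] -> [31] and [30]
    Merge: [31] + [30] -> [30, 31]
  Merge: [11, 49] + [30, 31] -> [11, 30, 31, 49]
Merge: [15, 22, 32, 41] + [11, 30, 31, 49] -> [11, 15, 22, 30, 31, 32, 41, 49]

Final sorted array: [11, 15, 22, 30, 31, 32, 41, 49]

The merge sort proceeds by recursively splitting the array and merging sorted halves.
After all merges, the sorted array is [11, 15, 22, 30, 31, 32, 41, 49].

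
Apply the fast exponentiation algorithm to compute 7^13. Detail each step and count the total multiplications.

Computing 7^13 by squaring (build up from 7^1; each line after the first costs one multiplication):

7^1 = 7
7^2 = (7^1)^2 = 7^2 = 49
7^3 = 7 * 7^2 = 7 * 49 = 343
7^6 = (7^3)^2 = 343^2 = 117649
7^12 = (7^6)^2 = 117649^2 = 13841287201
7^13 = 7 * 7^12 = 7 * 13841287201 = 96889010407

Result: 96889010407
Multiplications needed: 5 (5 lines after 7^1)

7^13 = 96889010407. Using exponentiation by squaring, this requires 5 multiplications. The key idea: if the exponent is even, square the half-power; if odd, multiply by the base once.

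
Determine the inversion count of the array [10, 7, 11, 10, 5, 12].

Finding inversions in [10, 7, 11, 10, 5, 12]:

(0, 1): arr[0]=10 > arr[1]=7
(0, 4): arr[0]=10 > arr[4]=5
(1, 4): arr[1]=7 > arr[4]=5
(2, 3): arr[2]=11 > arr[3]=10
(2, 4): arr[2]=11 > arr[4]=5
(3, 4): arr[3]=10 > arr[4]=5

Total inversions: 6

The array has 6 inversion(s): (0,1), (0,4), (1,4), (2,3), (2,4), (3,4). Each pair (i,j) satisfies i < j and arr[i] > arr[j].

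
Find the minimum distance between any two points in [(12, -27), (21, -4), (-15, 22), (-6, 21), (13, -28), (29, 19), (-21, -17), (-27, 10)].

Computing all pairwise distances among 8 points:

d((12, -27), (21, -4)) = 24.6982
d((12, -27), (-15, 22)) = 55.9464
d((12, -27), (-6, 21)) = 51.264
d((12, -27), (13, -28)) = 1.4142 <-- minimum
d((12, -27), (29, 19)) = 49.0408
d((12, -27), (-21, -17)) = 34.4819
d((12, -27), (-27, 10)) = 53.7587
d((21, -4), (-15, 22)) = 44.4072
d((21, -4), (-6, 21)) = 36.7967
d((21, -4), (13, -28)) = 25.2982
d((21, -4), (29, 19)) = 24.3516
d((21, -4), (-21, -17)) = 43.9659
d((21, -4), (-27, 10)) = 50.0
d((-15, 22), (-6, 21)) = 9.0554
d((-15, 22), (13, -28)) = 57.3062
d((-15, 22), (29, 19)) = 44.1022
d((-15, 22), (-21, -17)) = 39.4588
d((-15, 22), (-27, 10)) = 16.9706
d((-6, 21), (13, -28)) = 52.5547
d((-6, 21), (29, 19)) = 35.0571
d((-6, 21), (-21, -17)) = 40.8534
d((-6, 21), (-27, 10)) = 23.7065
d((13, -28), (29, 19)) = 49.6488
d((13, -28), (-21, -17)) = 35.7351
d((13, -28), (-27, 10)) = 55.1725
d((29, 19), (-21, -17)) = 61.6117
d((29, 19), (-27, 10)) = 56.7186
d((-21, -17), (-27, 10)) = 27.6586

Closest pair: (12, -27) and (13, -28) with distance 1.4142

The closest pair is (12, -27) and (13, -28) with Euclidean distance 1.4142. For 8 points, brute-force pairwise comparison is shown above. For large n, the divide-and-conquer algorithm (sort by x, recurse on halves, check the dividing strip) achieves O(n log n).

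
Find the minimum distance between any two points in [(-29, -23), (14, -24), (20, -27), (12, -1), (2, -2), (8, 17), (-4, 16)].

Computing all pairwise distances among 7 points:

d((-29, -23), (14, -24)) = 43.0116
d((-29, -23), (20, -27)) = 49.163
d((-29, -23), (12, -1)) = 46.5296
d((-29, -23), (2, -2)) = 37.4433
d((-29, -23), (8, 17)) = 54.4885
d((-29, -23), (-4, 16)) = 46.3249
d((14, -24), (20, -27)) = 6.7082 <-- minimum
d((14, -24), (12, -1)) = 23.0868
d((14, -24), (2, -2)) = 25.0599
d((14, -24), (8, 17)) = 41.4367
d((14, -24), (-4, 16)) = 43.8634
d((20, -27), (12, -1)) = 27.2029
d((20, -27), (2, -2)) = 30.8058
d((20, -27), (8, 17)) = 45.607
d((20, -27), (-4, 16)) = 49.2443
d((12, -1), (2, -2)) = 10.0499
d((12, -1), (8, 17)) = 18.4391
d((12, -1), (-4, 16)) = 23.3452
d((2, -2), (8, 17)) = 19.9249
d((2, -2), (-4, 16)) = 18.9737
d((8, 17), (-4, 16)) = 12.0416

Closest pair: (14, -24) and (20, -27) with distance 6.7082

The closest pair is (14, -24) and (20, -27) with Euclidean distance 6.7082. For 7 points, brute-force pairwise comparison is shown above. For large n, the divide-and-conquer algorithm (sort by x, recurse on halves, check the dividing strip) achieves O(n log n).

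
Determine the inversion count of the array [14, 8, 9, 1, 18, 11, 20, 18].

Finding inversions in [14, 8, 9, 1, 18, 11, 20, 18]:

(0, 1): arr[0]=14 > arr[1]=8
(0, 2): arr[0]=14 > arr[2]=9
(0, 3): arr[0]=14 > arr[3]=1
(0, 5): arr[0]=14 > arr[5]=11
(1, 3): arr[1]=8 > arr[3]=1
(2, 3): arr[2]=9 > arr[3]=1
(4, 5): arr[4]=18 > arr[5]=11
(6, 7): arr[6]=20 > arr[7]=18

Total inversions: 8

The array has 8 inversion(s): (0,1), (0,2), (0,3), (0,5), (1,3), (2,3), (4,5), (6,7). Each pair (i,j) satisfies i < j and arr[i] > arr[j].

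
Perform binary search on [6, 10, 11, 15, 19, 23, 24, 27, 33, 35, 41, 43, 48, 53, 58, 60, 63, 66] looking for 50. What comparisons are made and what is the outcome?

Binary search for 50 in [6, 10, 11, 15, 19, 23, 24, 27, 33, 35, 41, 43, 48, 53, 58, 60, 63, 66]:

lo=0, hi=17, mid=8, arr[mid]=33 -> 33 < 50, search right half
lo=9, hi=17, mid=13, arr[mid]=53 -> 53 > 50, search left half
lo=9, hi=12, mid=10, arr[mid]=41 -> 41 < 50, search right half
lo=11, hi=12, mid=11, arr[mid]=43 -> 43 < 50, search right half
lo=12, hi=12, mid=12, arr[mid]=48 -> 48 < 50, search right half
lo=13 > hi=12, target 50 not found

Binary search determines that 50 is not in the array after 5 comparisons. The search space was exhausted without finding the target.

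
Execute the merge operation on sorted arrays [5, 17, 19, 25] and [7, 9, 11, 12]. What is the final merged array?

Merging process:

Compare 5 vs 7: take 5 from left. Merged: [5]
Compare 17 vs 7: take 7 from right. Merged: [5, 7]
Compare 17 vs 9: take 9 from right. Merged: [5, 7, 9]
Compare 17 vs 11: take 11 from right. Merged: [5, 7, 9, 11]
Compare 17 vs 12: take 12 from right. Merged: [5, 7, 9, 11, 12]
Append remaining from left: [17, 19, 25]. Merged: [5, 7, 9, 11, 12, 17, 19, 25]

Final merged array: [5, 7, 9, 11, 12, 17, 19, 25]
Total comparisons: 5

The merged array is [5, 7, 9, 11, 12, 17, 19, 25], requiring 5 comparisons. The merge step runs in O(n) time where n is the total number of elements.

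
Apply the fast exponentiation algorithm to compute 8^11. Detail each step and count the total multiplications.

Computing 8^11 by squaring (build up from 8^1; each line after the first costs one multiplication):

8^1 = 8
8^2 = (8^1)^2 = 8^2 = 64
8^4 = (8^2)^2 = 64^2 = 4096
8^5 = 8 * 8^4 = 8 * 4096 = 32768
8^10 = (8^5)^2 = 32768^2 = 1073741824
8^11 = 8 * 8^10 = 8 * 1073741824 = 8589934592

Result: 8589934592
Multiplications needed: 5 (5 lines after 8^1)

8^11 = 8589934592. Using exponentiation by squaring, this requires 5 multiplications. The key idea: if the exponent is even, square the half-power; if odd, multiply by the base once.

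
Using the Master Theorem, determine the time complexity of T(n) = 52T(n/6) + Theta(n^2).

Master Theorem for T(n) = 52T(n/6) + O(n^2):

a = 52, b = 6, c = 2
log_b(a) = log_6(52) = 2.2052

Case 1: c = 2 < log_6(52) = 2.2052
T(n) = O(n^(log_6 52))

For T(n) = 52T(n/6) + O(n^2): log_6(52) = 2.2052. This is Case 1 of the Master Theorem (c < log_b(a), work dominated by leaves), giving O(n^(log_6 52)).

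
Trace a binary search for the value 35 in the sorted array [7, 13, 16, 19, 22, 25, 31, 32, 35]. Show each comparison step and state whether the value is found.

Binary search for 35 in [7, 13, 16, 19, 22, 25, 31, 32, 35]:

lo=0, hi=8, mid=4, arr[mid]=22 -> 22 < 35, search right half
lo=5, hi=8, mid=6, arr[mid]=31 -> 31 < 35, search right half
lo=7, hi=8, mid=7, arr[mid]=32 -> 32 < 35, search right half
lo=8, hi=8, mid=8, arr[mid]=35 -> Found target at index 8!

Binary search finds 35 at index 8 after 4 comparisons. The search repeatedly halves the search space by comparing with the middle element.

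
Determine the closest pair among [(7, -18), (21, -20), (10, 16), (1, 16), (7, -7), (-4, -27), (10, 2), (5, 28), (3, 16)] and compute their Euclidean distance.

Computing all pairwise distances among 9 points:

d((7, -18), (21, -20)) = 14.1421
d((7, -18), (10, 16)) = 34.1321
d((7, -18), (1, 16)) = 34.5254
d((7, -18), (7, -7)) = 11.0
d((7, -18), (-4, -27)) = 14.2127
d((7, -18), (10, 2)) = 20.2237
d((7, -18), (5, 28)) = 46.0435
d((7, -18), (3, 16)) = 34.2345
d((21, -20), (10, 16)) = 37.6431
d((21, -20), (1, 16)) = 41.1825
d((21, -20), (7, -7)) = 19.105
d((21, -20), (-4, -27)) = 25.9615
d((21, -20), (10, 2)) = 24.5967
d((21, -20), (5, 28)) = 50.5964
d((21, -20), (3, 16)) = 40.2492
d((10, 16), (1, 16)) = 9.0
d((10, 16), (7, -7)) = 23.1948
d((10, 16), (-4, -27)) = 45.2217
d((10, 16), (10, 2)) = 14.0
d((10, 16), (5, 28)) = 13.0
d((10, 16), (3, 16)) = 7.0
d((1, 16), (7, -7)) = 23.7697
d((1, 16), (-4, -27)) = 43.2897
d((1, 16), (10, 2)) = 16.6433
d((1, 16), (5, 28)) = 12.6491
d((1, 16), (3, 16)) = 2.0 <-- minimum
d((7, -7), (-4, -27)) = 22.8254
d((7, -7), (10, 2)) = 9.4868
d((7, -7), (5, 28)) = 35.0571
d((7, -7), (3, 16)) = 23.3452
d((-4, -27), (10, 2)) = 32.2025
d((-4, -27), (5, 28)) = 55.7315
d((-4, -27), (3, 16)) = 43.566
d((10, 2), (5, 28)) = 26.4764
d((10, 2), (3, 16)) = 15.6525
d((5, 28), (3, 16)) = 12.1655

Closest pair: (1, 16) and (3, 16) with distance 2.0

The closest pair is (1, 16) and (3, 16) with Euclidean distance 2.0. For 9 points, brute-force pairwise comparison is shown above. For large n, the divide-and-conquer algorithm (sort by x, recurse on halves, check the dividing strip) achieves O(n log n).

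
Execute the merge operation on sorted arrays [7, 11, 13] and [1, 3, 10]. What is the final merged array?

Merging process:

Compare 7 vs 1: take 1 from right. Merged: [1]
Compare 7 vs 3: take 3 from right. Merged: [1, 3]
Compare 7 vs 10: take 7 from left. Merged: [1, 3, 7]
Compare 11 vs 10: take 10 from right. Merged: [1, 3, 7, 10]
Append remaining from left: [11, 13]. Merged: [1, 3, 7, 10, 11, 13]

Final merged array: [1, 3, 7, 10, 11, 13]
Total comparisons: 4

The merged array is [1, 3, 7, 10, 11, 13], requiring 4 comparisons. The merge step runs in O(n) time where n is the total number of elements.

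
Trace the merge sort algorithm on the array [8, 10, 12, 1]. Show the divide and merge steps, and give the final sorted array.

Merge sort trace:

Split: [8, 10, 12, 1] -> [8, 10] and [12, 1]
  Split: [8, 10] -> [8] and [10]
  Merge: [8] + [10] -> [8, 10]
  Split: [12, 1] -> [12] and [1]
  Merge: [12] + [1] -> [1, 12]
Merge: [8, 10] + [1, 12] -> [1, 8, 10, 12]

Final sorted array: [1, 8, 10, 12]

The merge sort proceeds by recursively splitting the array and merging sorted halves.
After all merges, the sorted array is [1, 8, 10, 12].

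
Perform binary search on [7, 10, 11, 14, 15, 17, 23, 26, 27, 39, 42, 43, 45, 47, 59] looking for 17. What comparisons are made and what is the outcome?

Binary search for 17 in [7, 10, 11, 14, 15, 17, 23, 26, 27, 39, 42, 43, 45, 47, 59]:

lo=0, hi=14, mid=7, arr[mid]=26 -> 26 > 17, search left half
lo=0, hi=6, mid=3, arr[mid]=14 -> 14 < 17, search right half
lo=4, hi=6, mid=5, arr[mid]=17 -> Found target at index 5!

Binary search finds 17 at index 5 after 3 comparisons. The search repeatedly halves the search space by comparing with the middle element.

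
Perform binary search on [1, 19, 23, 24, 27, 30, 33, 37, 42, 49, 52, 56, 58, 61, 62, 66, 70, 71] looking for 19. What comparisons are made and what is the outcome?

Binary search for 19 in [1, 19, 23, 24, 27, 30, 33, 37, 42, 49, 52, 56, 58, 61, 62, 66, 70, 71]:

lo=0, hi=17, mid=8, arr[mid]=42 -> 42 > 19, search left half
lo=0, hi=7, mid=3, arr[mid]=24 -> 24 > 19, search left half
lo=0, hi=2, mid=1, arr[mid]=19 -> Found target at index 1!

Binary search finds 19 at index 1 after 3 comparisons. The search repeatedly halves the search space by comparing with the middle element.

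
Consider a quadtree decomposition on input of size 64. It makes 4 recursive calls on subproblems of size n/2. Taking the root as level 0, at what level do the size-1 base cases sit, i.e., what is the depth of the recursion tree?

For divide and conquer with division factor 2:

Problem sizes at each level:
Level 0: 64
Level 1: 32
Level 2: 16
Level 3: 8
Level 4: 4
Level 5: 2
Level 6: 1

The root is level 0 and the size-1 base case is level 6 (the tree spans levels 0 through 6, i.e. 7 levels counting the root), so the depth is the number of divisions: log_2(64) = 6

The recursion tree depth is log_2(64) = 6. At each level, the problem size is divided by 2, so it takes 6 divisions to reduce to a base case of size 1. The algorithm makes 4 recursive calls at each level.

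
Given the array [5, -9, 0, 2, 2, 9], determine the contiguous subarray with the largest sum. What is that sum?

Using Kadane's algorithm on [5, -9, 0, 2, 2, 9]:

Scanning through the array:
Position 1 (value -9): max_ending_here = -4, max_so_far = 5
Position 2 (value 0): max_ending_here = 0, max_so_far = 5
Position 3 (value 2): max_ending_here = 2, max_so_far = 5
Position 4 (value 2): max_ending_here = 4, max_so_far = 5
Position 5 (value 9): max_ending_here = 13, max_so_far = 13

Maximum subarray: [0, 2, 2, 9]
Maximum sum: 13

The maximum subarray is [0, 2, 2, 9] with sum 13. This subarray runs from index 2 to index 5.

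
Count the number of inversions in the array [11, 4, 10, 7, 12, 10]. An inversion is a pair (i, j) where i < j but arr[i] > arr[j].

Finding inversions in [11, 4, 10, 7, 12, 10]:

(0, 1): arr[0]=11 > arr[1]=4
(0, 2): arr[0]=11 > arr[2]=10
(0, 3): arr[0]=11 > arr[3]=7
(0, 5): arr[0]=11 > arr[5]=10
(2, 3): arr[2]=10 > arr[3]=7
(4, 5): arr[4]=12 > arr[5]=10

Total inversions: 6

The array has 6 inversion(s): (0,1), (0,2), (0,3), (0,5), (2,3), (4,5). Each pair (i,j) satisfies i < j and arr[i] > arr[j].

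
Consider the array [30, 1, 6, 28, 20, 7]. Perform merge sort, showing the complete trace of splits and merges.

Merge sort trace:

Split: [30, 1, 6, 28, 20, 7] -> [30, 1, 6] and [28, 20, 7]
  Split: [30, 1, 6] -> [30] and [1, 6]
    Split: [1, 6] -> [1] and [6]
    Merge: [1] + [6] -> [1, 6]
  Merge: [30] + [1, 6] -> [1, 6, 30]
  Split: [28, 20, 7] -> [28] and [20, 7]
    Split: [20, 7] -> [20] and [7]
    Merge: [20] + [7] -> [7, 20]
  Merge: [28] + [7, 20] -> [7, 20, 28]
Merge: [1, 6, 30] + [7, 20, 28] -> [1, 6, 7, 20, 28, 30]

Final sorted array: [1, 6, 7, 20, 28, 30]

The merge sort proceeds by recursively splitting the array and merging sorted halves.
After all merges, the sorted array is [1, 6, 7, 20, 28, 30].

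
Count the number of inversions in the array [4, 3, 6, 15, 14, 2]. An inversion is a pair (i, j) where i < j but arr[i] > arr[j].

Finding inversions in [4, 3, 6, 15, 14, 2]:

(0, 1): arr[0]=4 > arr[1]=3
(0, 5): arr[0]=4 > arr[5]=2
(1, 5): arr[1]=3 > arr[5]=2
(2, 5): arr[2]=6 > arr[5]=2
(3, 4): arr[3]=15 > arr[4]=14
(3, 5): arr[3]=15 > arr[5]=2
(4, 5): arr[4]=14 > arr[5]=2

Total inversions: 7

The array has 7 inversion(s): (0,1), (0,5), (1,5), (2,5), (3,4), (3,5), (4,5). Each pair (i,j) satisfies i < j and arr[i] > arr[j].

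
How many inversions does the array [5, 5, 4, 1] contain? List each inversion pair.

Finding inversions in [5, 5, 4, 1]:

(0, 2): arr[0]=5 > arr[2]=4
(0, 3): arr[0]=5 > arr[3]=1
(1, 2): arr[1]=5 > arr[2]=4
(1, 3): arr[1]=5 > arr[3]=1
(2, 3): arr[2]=4 > arr[3]=1

Total inversions: 5

The array has 5 inversion(s): (0,2), (0,3), (1,2), (1,3), (2,3). Each pair (i,j) satisfies i < j and arr[i] > arr[j].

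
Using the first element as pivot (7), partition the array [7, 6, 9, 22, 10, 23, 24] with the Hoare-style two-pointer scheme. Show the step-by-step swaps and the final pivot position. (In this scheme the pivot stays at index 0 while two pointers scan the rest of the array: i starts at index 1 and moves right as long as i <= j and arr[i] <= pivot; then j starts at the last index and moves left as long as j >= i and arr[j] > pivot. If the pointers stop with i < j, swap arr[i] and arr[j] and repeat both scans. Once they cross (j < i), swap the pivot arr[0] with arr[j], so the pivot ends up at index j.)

Hoare-style two-pointer partition with pivot = 7:

Initial array: [7, 6, 9, 22, 10, 23, 24]

Pointers start at i = 1, j = 6.
i ends at 2, j ends at 1: the pointers have crossed (j < i), so scanning stops.

Swap pivot arr[0] with arr[1] to place pivot at position 1: [6, 7, 9, 22, 10, 23, 24]
Pivot position: 1

After partitioning with pivot 7, the array becomes [6, 7, 9, 22, 10, 23, 24]. The pivot is placed at index 1. All elements to the left of the pivot are <= 7, and all elements to the right are > 7.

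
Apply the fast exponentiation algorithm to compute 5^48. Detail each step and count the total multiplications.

Computing 5^48 by squaring (build up from 5^1; each line after the first costs one multiplication):

5^1 = 5
5^2 = (5^1)^2 = 5^2 = 25
5^3 = 5 * 5^2 = 5 * 25 = 125
5^6 = (5^3)^2 = 125^2 = 15625
5^12 = (5^6)^2 = 15625^2 = 244140625
5^24 = (5^12)^2 = 244140625^2 = 59604644775390625
5^48 = (5^24)^2 = 59604644775390625^2 = 3552713678800500929355621337890625

Result: 3552713678800500929355621337890625
Multiplications needed: 6 (6 lines after 5^1)

5^48 = 3552713678800500929355621337890625. Using exponentiation by squaring, this requires 6 multiplications. The key idea: if the exponent is even, square the half-power; if odd, multiply by the base once.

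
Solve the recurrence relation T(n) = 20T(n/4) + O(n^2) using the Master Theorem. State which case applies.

Master Theorem for T(n) = 20T(n/4) + O(n^2):

a = 20, b = 4, c = 2
log_b(a) = log_4(20) = 2.1610

Case 1: c = 2 < log_4(20) = 2.1610
T(n) = O(n^(log_4 20))

For T(n) = 20T(n/4) + O(n^2): log_4(20) = 2.1610. This is Case 1 of the Master Theorem (c < log_b(a), work dominated by leaves), giving O(n^(log_4 20)).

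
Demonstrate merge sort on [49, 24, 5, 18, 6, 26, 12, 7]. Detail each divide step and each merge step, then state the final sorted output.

Merge sort trace:

Split: [49, 24, 5, 18, 6, 26, 12, 7] -> [49, 24, 5, 18] and [6, 26, 12, 7]
  Split: [49, 24, 5, 18] -> [49, 24] and [5, 18]
    Split: [49, 24] -> [49] and [24]
    Merge: [49] + [24] -> [24, 49]
    Split: [5, 18] -> [5] and [18]
    Merge: [5] + [18] -> [5, 18]
  Merge: [24, 49] + [5, 18] -> [5, 18, 24, 49]
  Split: [6, 26, 12, 7] -> [6, 26] and [12, 7]
    Split: [6, 26] -> [6] and [26]
    Merge: [6] + [26] -> [6, 26]
    Split: [12, 7] -> [12] and [7]
    Merge: [12] + [7] -> [7, 12]
  Merge: [6, 26] + [7, 12] -> [6, 7, 12, 26]
Merge: [5, 18, 24, 49] + [6, 7, 12, 26] -> [5, 6, 7, 12, 18, 24, 26, 49]

Final sorted array: [5, 6, 7, 12, 18, 24, 26, 49]

The merge sort proceeds by recursively splitting the array and merging sorted halves.
After all merges, the sorted array is [5, 6, 7, 12, 18, 24, 26, 49].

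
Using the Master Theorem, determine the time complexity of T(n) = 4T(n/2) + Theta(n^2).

Master Theorem for T(n) = 4T(n/2) + O(n^2):

a = 4, b = 2, c = 2
log_b(a) = log_2(4) = 2.0000

Case 2: c = 2 = log_2(4) = 2.0000
T(n) = O(n^2 log n) = O(n^2 log n)

For T(n) = 4T(n/2) + O(n^2): log_2(4) = 2.0000. This is Case 2 of the Master Theorem (c = log_b(a), equal work at all levels), giving O(n^2 log n).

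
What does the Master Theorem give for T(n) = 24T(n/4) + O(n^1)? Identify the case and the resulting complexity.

Master Theorem for T(n) = 24T(n/4) + O(n^1):

a = 24, b = 4, c = 1
log_b(a) = log_4(24) = 2.2925

Case 1: c = 1 < log_4(24) = 2.2925
T(n) = O(n^(log_4 24))

For T(n) = 24T(n/4) + O(n^1): log_4(24) = 2.2925. This is Case 1 of the Master Theorem (c < log_b(a), work dominated by leaves), giving O(n^(log_4 24)).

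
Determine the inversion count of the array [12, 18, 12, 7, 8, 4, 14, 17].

Finding inversions in [12, 18, 12, 7, 8, 4, 14, 17]:

(0, 3): arr[0]=12 > arr[3]=7
(0, 4): arr[0]=12 > arr[4]=8
(0, 5): arr[0]=12 > arr[5]=4
(1, 2): arr[1]=18 > arr[2]=12
(1, 3): arr[1]=18 > arr[3]=7
(1, 4): arr[1]=18 > arr[4]=8
(1, 5): arr[1]=18 > arr[5]=4
(1, 6): arr[1]=18 > arr[6]=14
(1, 7): arr[1]=18 > arr[7]=17
(2, 3): arr[2]=12 > arr[3]=7
(2, 4): arr[2]=12 > arr[4]=8
(2, 5): arr[2]=12 > arr[5]=4
(3, 5): arr[3]=7 > arr[5]=4
(4, 5): arr[4]=8 > arr[5]=4

Total inversions: 14

The array has 14 inversion(s): (0,3), (0,4), (0,5), (1,2), (1,3), (1,4), (1,5), (1,6), (1,7), (2,3), (2,4), (2,5), (3,5), (4,5). Each pair (i,j) satisfies i < j and arr[i] > arr[j].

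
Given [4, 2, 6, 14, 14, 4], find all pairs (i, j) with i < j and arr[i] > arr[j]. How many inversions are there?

Finding inversions in [4, 2, 6, 14, 14, 4]:

(0, 1): arr[0]=4 > arr[1]=2
(2, 5): arr[2]=6 > arr[5]=4
(3, 5): arr[3]=14 > arr[5]=4
(4, 5): arr[4]=14 > arr[5]=4

Total inversions: 4

The array has 4 inversion(s): (0,1), (2,5), (3,5), (4,5). Each pair (i,j) satisfies i < j and arr[i] > arr[j].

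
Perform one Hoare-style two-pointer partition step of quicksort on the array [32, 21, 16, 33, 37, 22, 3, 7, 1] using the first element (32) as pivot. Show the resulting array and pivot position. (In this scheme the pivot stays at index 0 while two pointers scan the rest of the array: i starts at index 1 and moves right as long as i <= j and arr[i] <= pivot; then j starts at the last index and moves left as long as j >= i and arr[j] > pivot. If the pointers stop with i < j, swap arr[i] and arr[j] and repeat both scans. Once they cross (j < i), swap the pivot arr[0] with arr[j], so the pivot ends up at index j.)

Hoare-style two-pointer partition with pivot = 32:

Initial array: [32, 21, 16, 33, 37, 22, 3, 7, 1]

Pointers start at i = 1, j = 8.
i stops at index 3 (arr[3]=33 > 32), j stops at index 8 (arr[8]=1 <= 32): swap arr[3] and arr[8], array becomes [32, 21, 16, 1, 37, 22, 3, 7, 33]
i stops at index 4 (arr[4]=37 > 32), j stops at index 7 (arr[7]=7 <= 32): swap arr[4] and arr[7], array becomes [32, 21, 16, 1, 7, 22, 3, 37, 33]
i ends at 7, j ends at 6: the pointers have crossed (j < i), so scanning stops.

Swap pivot arr[0] with arr[6] to place pivot at position 6: [3, 21, 16, 1, 7, 22, 32, 37, 33]
Pivot position: 6

After partitioning with pivot 32, the array becomes [3, 21, 16, 1, 7, 22, 32, 37, 33]. The pivot is placed at index 6. All elements to the left of the pivot are <= 32, and all elements to the right are > 32.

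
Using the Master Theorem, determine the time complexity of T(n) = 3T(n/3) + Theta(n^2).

Master Theorem for T(n) = 3T(n/3) + O(n^2):

a = 3, b = 3, c = 2
log_b(a) = log_3(3) = 1.0000

Case 3: c = 2 > log_3(3) = 1.0000
T(n) = O(n^2) = O(n^2)

For T(n) = 3T(n/3) + O(n^2): log_3(3) = 1.0000. This is Case 3 of the Master Theorem (c > log_b(a), work dominated by root), giving O(n^2).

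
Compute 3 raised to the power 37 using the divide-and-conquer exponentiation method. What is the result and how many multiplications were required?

Computing 3^37 by squaring (build up from 3^1; each line after the first costs one multiplication):

3^1 = 3
3^2 = (3^1)^2 = 3^2 = 9
3^4 = (3^2)^2 = 9^2 = 81
3^8 = (3^4)^2 = 81^2 = 6561
3^9 = 3 * 3^8 = 3 * 6561 = 19683
3^18 = (3^9)^2 = 19683^2 = 387420489
3^36 = (3^18)^2 = 387420489^2 = 150094635296999121
3^37 = 3 * 3^36 = 3 * 150094635296999121 = 450283905890997363

Result: 450283905890997363
Multiplications needed: 7 (7 lines after 3^1)

3^37 = 450283905890997363. Using exponentiation by squaring, this requires 7 multiplications. The key idea: if the exponent is even, square the half-power; if odd, multiply by the base once.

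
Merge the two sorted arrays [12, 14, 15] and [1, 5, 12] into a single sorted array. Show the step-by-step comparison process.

Merging process:

Compare 12 vs 1: take 1 from right. Merged: [1]
Compare 12 vs 5: take 5 from right. Merged: [1, 5]
Compare 12 vs 12: take 12 from left. Merged: [1, 5, 12]
Compare 14 vs 12: take 12 from right. Merged: [1, 5, 12, 12]
Append remaining from left: [14, 15]. Merged: [1, 5, 12, 12, 14, 15]

Final merged array: [1, 5, 12, 12, 14, 15]
Total comparisons: 4

The merged array is [1, 5, 12, 12, 14, 15], requiring 4 comparisons. The merge step runs in O(n) time where n is the total number of elements.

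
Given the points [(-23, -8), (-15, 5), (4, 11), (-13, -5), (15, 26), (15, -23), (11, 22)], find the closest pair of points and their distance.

Computing all pairwise distances among 7 points:

d((-23, -8), (-15, 5)) = 15.2643
d((-23, -8), (4, 11)) = 33.0151
d((-23, -8), (-13, -5)) = 10.4403
d((-23, -8), (15, 26)) = 50.9902
d((-23, -8), (15, -23)) = 40.8534
d((-23, -8), (11, 22)) = 45.3431
d((-15, 5), (4, 11)) = 19.9249
d((-15, 5), (-13, -5)) = 10.198
d((-15, 5), (15, 26)) = 36.6197
d((-15, 5), (15, -23)) = 41.0366
d((-15, 5), (11, 22)) = 31.0644
d((4, 11), (-13, -5)) = 23.3452
d((4, 11), (15, 26)) = 18.6011
d((4, 11), (15, -23)) = 35.7351
d((4, 11), (11, 22)) = 13.0384
d((-13, -5), (15, 26)) = 41.7732
d((-13, -5), (15, -23)) = 33.2866
d((-13, -5), (11, 22)) = 36.1248
d((15, 26), (15, -23)) = 49.0
d((15, 26), (11, 22)) = 5.6569 <-- minimum
d((15, -23), (11, 22)) = 45.1774

Closest pair: (15, 26) and (11, 22) with distance 5.6569

The closest pair is (15, 26) and (11, 22) with Euclidean distance 5.6569. For 7 points, brute-force pairwise comparison is shown above. For large n, the divide-and-conquer algorithm (sort by x, recurse on halves, check the dividing strip) achieves O(n log n).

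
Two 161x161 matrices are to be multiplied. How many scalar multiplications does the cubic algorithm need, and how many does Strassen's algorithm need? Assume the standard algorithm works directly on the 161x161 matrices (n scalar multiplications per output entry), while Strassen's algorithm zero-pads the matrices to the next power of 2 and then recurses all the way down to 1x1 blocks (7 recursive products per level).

Matrix multiplication for 161x161 matrices:

Strassen's algorithm requires power-of-2 dimensions. Pad 161x161 to 256x256 (next power of 2).

Standard algorithm: 161^3 = 4173281 multiplications
Strassen's algorithm: 7^(log2(256)) = 7^8 = 5764801 multiplications
Difference: 4173281 - 5764801 = -1591520 (Strassen uses MORE here due to padding overhead — for small or just-over-power-of-2 n, padding can outweigh the per-level savings)

Standard: 4173281 multiplications (161^3). Strassen: 5764801 multiplications (7^8, after padding to 256x256). Strassen reduces 8 recursive multiplications to 7 at each level.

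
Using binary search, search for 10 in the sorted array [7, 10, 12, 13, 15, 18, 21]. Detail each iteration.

Binary search for 10 in [7, 10, 12, 13, 15, 18, 21]:

lo=0, hi=6, mid=3, arr[mid]=13 -> 13 > 10, search left half
lo=0, hi=2, mid=1, arr[mid]=10 -> Found target at index 1!

Binary search finds 10 at index 1 after 2 comparisons. The search repeatedly halves the search space by comparing with the middle element.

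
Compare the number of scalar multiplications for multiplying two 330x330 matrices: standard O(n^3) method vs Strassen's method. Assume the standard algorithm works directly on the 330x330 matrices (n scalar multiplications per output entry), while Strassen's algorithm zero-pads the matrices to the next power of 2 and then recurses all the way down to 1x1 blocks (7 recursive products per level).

Matrix multiplication for 330x330 matrices:

Strassen's algorithm requires power-of-2 dimensions. Pad 330x330 to 512x512 (next power of 2).

Standard algorithm: 330^3 = 35937000 multiplications
Strassen's algorithm: 7^(log2(512)) = 7^9 = 40353607 multiplications
Difference: 35937000 - 40353607 = -4416607 (Strassen uses MORE here due to padding overhead — for small or just-over-power-of-2 n, padding can outweigh the per-level savings)

Standard: 35937000 multiplications (330^3). Strassen: 40353607 multiplications (7^9, after padding to 512x512). Strassen reduces 8 recursive multiplications to 7 at each level.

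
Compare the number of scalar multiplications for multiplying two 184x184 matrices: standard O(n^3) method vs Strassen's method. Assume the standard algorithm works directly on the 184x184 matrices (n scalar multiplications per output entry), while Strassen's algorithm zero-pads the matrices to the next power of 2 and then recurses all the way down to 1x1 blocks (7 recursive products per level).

Matrix multiplication for 184x184 matrices:

Strassen's algorithm requires power-of-2 dimensions. Pad 184x184 to 256x256 (next power of 2).

Standard algorithm: 184^3 = 6229504 multiplications
Strassen's algorithm: 7^(log2(256)) = 7^8 = 5764801 multiplications
Savings: 6229504 - 5764801 = 464703 multiplications

Standard: 6229504 multiplications (184^3). Strassen: 5764801 multiplications (7^8, after padding to 256x256). Strassen reduces 8 recursive multiplications to 7 at each level.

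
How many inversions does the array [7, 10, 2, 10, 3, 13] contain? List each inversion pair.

Finding inversions in [7, 10, 2, 10, 3, 13]:

(0, 2): arr[0]=7 > arr[2]=2
(0, 4): arr[0]=7 > arr[4]=3
(1, 2): arr[1]=10 > arr[2]=2
(1, 4): arr[1]=10 > arr[4]=3
(3, 4): arr[3]=10 > arr[4]=3

Total inversions: 5

The array has 5 inversion(s): (0,2), (0,4), (1,2), (1,4), (3,4). Each pair (i,j) satisfies i < j and arr[i] > arr[j].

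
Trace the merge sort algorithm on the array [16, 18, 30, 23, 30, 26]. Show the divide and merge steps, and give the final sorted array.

Merge sort trace:

Split: [16, 18, 30, 23, 30, 26] -> [16, 18, 30] and [23, 30, 26]
  Split: [16, 18, 30] -> [16] and [18, 30]
    Split: [18, 30] -> [18] and [30]
    Merge: [18] + [30] -> [18, 30]
  Merge: [16] + [18, 30] -> [16, 18, 30]
  Split: [23, 30, 26] -> [23] and [30, 26]
    Split: [30, 26] -> [30] and [26]
    Merge: [30] + [26] -> [26, 30]
  Merge: [23] + [26, 30] -> [23, 26, 30]
Merge: [16, 18, 30] + [23, 26, 30] -> [16, 18, 23, 26, 30, 30]

Final sorted array: [16, 18, 23, 26, 30, 30]

The merge sort proceeds by recursively splitting the array and merging sorted halves.
After all merges, the sorted array is [16, 18, 23, 26, 30, 30].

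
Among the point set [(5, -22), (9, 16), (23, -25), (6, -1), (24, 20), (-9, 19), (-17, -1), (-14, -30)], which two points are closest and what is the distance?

Computing all pairwise distances among 8 points:

d((5, -22), (9, 16)) = 38.2099
d((5, -22), (23, -25)) = 18.2483
d((5, -22), (6, -1)) = 21.0238
d((5, -22), (24, 20)) = 46.0977
d((5, -22), (-9, 19)) = 43.3244
d((5, -22), (-17, -1)) = 30.4138
d((5, -22), (-14, -30)) = 20.6155
d((9, 16), (23, -25)) = 43.3244
d((9, 16), (6, -1)) = 17.2627
d((9, 16), (24, 20)) = 15.5242 <-- minimum
d((9, 16), (-9, 19)) = 18.2483
d((9, 16), (-17, -1)) = 31.0644
d((9, 16), (-14, -30)) = 51.4296
d((23, -25), (6, -1)) = 29.4109
d((23, -25), (24, 20)) = 45.0111
d((23, -25), (-9, 19)) = 54.4059
d((23, -25), (-17, -1)) = 46.6476
d((23, -25), (-14, -30)) = 37.3363
d((6, -1), (24, 20)) = 27.6586
d((6, -1), (-9, 19)) = 25.0
d((6, -1), (-17, -1)) = 23.0
d((6, -1), (-14, -30)) = 35.2278
d((24, 20), (-9, 19)) = 33.0151
d((24, 20), (-17, -1)) = 46.0652
d((24, 20), (-14, -30)) = 62.8013
d((-9, 19), (-17, -1)) = 21.5407
d((-9, 19), (-14, -30)) = 49.2544
d((-17, -1), (-14, -30)) = 29.1548

Closest pair: (9, 16) and (24, 20) with distance 15.5242

The closest pair is (9, 16) and (24, 20) with Euclidean distance 15.5242. For 8 points, brute-force pairwise comparison is shown above. For large n, the divide-and-conquer algorithm (sort by x, recurse on halves, check the dividing strip) achieves O(n log n).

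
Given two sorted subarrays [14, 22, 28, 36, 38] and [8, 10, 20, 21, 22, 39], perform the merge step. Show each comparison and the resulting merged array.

Merging process:

Compare 14 vs 8: take 8 from right. Merged: [8]
Compare 14 vs 10: take 10 from right. Merged: [8, 10]
Compare 14 vs 20: take 14 from left. Merged: [8, 10, 14]
Compare 22 vs 20: take 20 from right. Merged: [8, 10, 14, 20]
Compare 22 vs 21: take 21 from right. Merged: [8, 10, 14, 20, 21]
Compare 22 vs 22: take 22 from left. Merged: [8, 10, 14, 20, 21, 22]
Compare 28 vs 22: take 22 from right. Merged: [8, 10, 14, 20, 21, 22, 22]
Compare 28 vs 39: take 28 from left. Merged: [8, 10, 14, 20, 21, 22, 22, 28]
Compare 36 vs 39: take 36 from left. Merged: [8, 10, 14, 20, 21, 22, 22, 28, 36]
Compare 38 vs 39: take 38 from left. Merged: [8, 10, 14, 20, 21, 22, 22, 28, 36, 38]
Append remaining from right: [39]. Merged: [8, 10, 14, 20, 21, 22, 22, 28, 36, 38, 39]

Final merged array: [8, 10, 14, 20, 21, 22, 22, 28, 36, 38, 39]
Total comparisons: 10

The merged array is [8, 10, 14, 20, 21, 22, 22, 28, 36, 38, 39], requiring 10 comparisons. The merge step runs in O(n) time where n is the total number of elements.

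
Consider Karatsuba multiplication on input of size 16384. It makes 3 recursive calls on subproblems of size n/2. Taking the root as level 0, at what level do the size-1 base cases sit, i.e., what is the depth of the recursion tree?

For divide and conquer with division factor 2:

Problem sizes at each level:
Level 0: 16384
Level 1: 8192
Level 2: 4096
Level 3: 2048
Level 4: 1024
Level 5: 512
Level 6: 256
Level 7: 128
Level 8: 64
Level 9: 32
Level 10: 16
Level 11: 8
Level 12: 4
Level 13: 2
Level 14: 1

The root is level 0 and the size-1 base case is level 14 (the tree spans levels 0 through 14, i.e. 15 levels counting the root), so the depth is the number of divisions: log_2(16384) = 14

The recursion tree depth is log_2(16384) = 14. At each level, the problem size is divided by 2, so it takes 14 divisions to reduce to a base case of size 1. The algorithm makes 3 recursive calls at each level.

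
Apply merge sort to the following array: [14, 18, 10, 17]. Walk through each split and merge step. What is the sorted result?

Merge sort trace:

Split: [14, 18, 10, 17] -> [14, 18] and [10, 17]
  Split: [14, 18] -> [14] and [18]
  Merge: [14] + [18] -> [14, 18]
  Split: [10, 17] -> [10] and [17]
  Merge: [10] + [17] -> [10, 17]
Merge: [14, 18] + [10, 17] -> [10, 14, 17, 18]

Final sorted array: [10, 14, 17, 18]

The merge sort proceeds by recursively splitting the array and merging sorted halves.
After all merges, the sorted array is [10, 14, 17, 18].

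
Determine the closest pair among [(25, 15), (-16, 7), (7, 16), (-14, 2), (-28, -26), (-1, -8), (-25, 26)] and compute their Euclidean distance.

Computing all pairwise distances among 7 points:

d((25, 15), (-16, 7)) = 41.7732
d((25, 15), (7, 16)) = 18.0278
d((25, 15), (-14, 2)) = 41.1096
d((25, 15), (-28, -26)) = 67.0075
d((25, 15), (-1, -8)) = 34.7131
d((25, 15), (-25, 26)) = 51.1957
d((-16, 7), (7, 16)) = 24.6982
d((-16, 7), (-14, 2)) = 5.3852 <-- minimum
d((-16, 7), (-28, -26)) = 35.1141
d((-16, 7), (-1, -8)) = 21.2132
d((-16, 7), (-25, 26)) = 21.0238
d((7, 16), (-14, 2)) = 25.2389
d((7, 16), (-28, -26)) = 54.6717
d((7, 16), (-1, -8)) = 25.2982
d((7, 16), (-25, 26)) = 33.5261
d((-14, 2), (-28, -26)) = 31.305
d((-14, 2), (-1, -8)) = 16.4012
d((-14, 2), (-25, 26)) = 26.4008
d((-28, -26), (-1, -8)) = 32.45
d((-28, -26), (-25, 26)) = 52.0865
d((-1, -8), (-25, 26)) = 41.6173

Closest pair: (-16, 7) and (-14, 2) with distance 5.3852

The closest pair is (-16, 7) and (-14, 2) with Euclidean distance 5.3852. For 7 points, brute-force pairwise comparison is shown above. For large n, the divide-and-conquer algorithm (sort by x, recurse on halves, check the dividing strip) achieves O(n log n).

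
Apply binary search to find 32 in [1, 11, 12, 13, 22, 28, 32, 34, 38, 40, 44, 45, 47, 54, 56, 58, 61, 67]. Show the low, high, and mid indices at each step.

Binary search for 32 in [1, 11, 12, 13, 22, 28, 32, 34, 38, 40, 44, 45, 47, 54, 56, 58, 61, 67]:

lo=0, hi=17, mid=8, arr[mid]=38 -> 38 > 32, search left half
lo=0, hi=7, mid=3, arr[mid]=13 -> 13 < 32, search right half
lo=4, hi=7, mid=5, arr[mid]=28 -> 28 < 32, search right half
lo=6, hi=7, mid=6, arr[mid]=32 -> Found target at index 6!

Binary search finds 32 at index 6 after 4 comparisons. The search repeatedly halves the search space by comparing with the middle element.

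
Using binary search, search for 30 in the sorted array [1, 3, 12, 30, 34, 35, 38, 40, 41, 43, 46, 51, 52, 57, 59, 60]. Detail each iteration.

Binary search for 30 in [1, 3, 12, 30, 34, 35, 38, 40, 41, 43, 46, 51, 52, 57, 59, 60]:

lo=0, hi=15, mid=7, arr[mid]=40 -> 40 > 30, search left half
lo=0, hi=6, mid=3, arr[mid]=30 -> Found target at index 3!

Binary search finds 30 at index 3 after 2 comparisons. The search repeatedly halves the search space by comparing with the middle element.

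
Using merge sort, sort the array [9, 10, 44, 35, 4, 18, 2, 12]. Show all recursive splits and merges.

Merge sort trace:

Split: [9, 10, 44, 35, 4, 18, 2, 12] -> [9, 10, 44, 35] and [4, 18, 2, 12]
  Split: [9, 10, 44, 35] -> [9, 10] and [44, 35]
    Split: [9, 10] -> [9] and [10]
    Merge: [9] + [10] -> [9, 10]
    Split: [44, 35] -> [44] and [35]
    Merge: [44] + [35] -> [35, 44]
  Merge: [9, 10] + [35, 44] -> [9, 10, 35, 44]
  Split: [4, 18, 2, 12] -> [4, 18] and [2, 12]
    Split: [4, 18] -> [4] and [18]
    Merge: [4] + [18] -> [4, 18]
    Split: [2, 12] -> [2] and [12]
    Merge: [2] + [12] -> [2, 12]
  Merge: [4, 18] + [2, 12] -> [2, 4, 12, 18]
Merge: [9, 10, 35, 44] + [2, 4, 12, 18] -> [2, 4, 9, 10, 12, 18, 35, 44]

Final sorted array: [2, 4, 9, 10, 12, 18, 35, 44]

The merge sort proceeds by recursively splitting the array and merging sorted halves.
After all merges, the sorted array is [2, 4, 9, 10, 12, 18, 35, 44].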